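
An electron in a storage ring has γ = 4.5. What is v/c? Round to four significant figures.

β = √(1 − 1/γ²) = √(1 − 1/20.25) = √0.950617 = 0.9750.

0.9750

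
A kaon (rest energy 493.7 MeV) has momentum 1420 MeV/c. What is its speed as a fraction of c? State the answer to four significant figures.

0.9445c

pc/(mc²) = 1420/493.7 = 2.8762 = βγ = β/√(1−β²).
So β² = x²/(1 + x²) with x = 2.8762: x² = 8.27253, β² = 8.27253/9.27253 = 0.892155, β = 0.9445.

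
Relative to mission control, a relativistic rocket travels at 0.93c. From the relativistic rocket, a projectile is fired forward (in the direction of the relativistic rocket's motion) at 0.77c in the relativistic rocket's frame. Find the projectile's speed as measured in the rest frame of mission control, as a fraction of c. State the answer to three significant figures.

0.991c

In units of c, u = (u' + v)/(1 + u'v) with u' = 0.77 and v = 0.93.
Numerator: 0.77 + 0.93 = 1.7. Denominator: 1 + (0.77)(0.93) = 1.7161.
u = 1.7/1.7161 = 0.99062, so the speed is 0.991c.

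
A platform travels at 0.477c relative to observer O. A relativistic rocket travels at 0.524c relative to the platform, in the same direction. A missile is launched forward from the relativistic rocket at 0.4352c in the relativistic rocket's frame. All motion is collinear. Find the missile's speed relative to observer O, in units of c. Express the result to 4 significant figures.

0.9166c

First combine the missile and relativistic rocket (S''→S'): u₁ = (0.4352 + 0.524)/(1 + 0.4352×0.524) = 0.9592/1.2280448 = 0.78108.
Then combine with the platform (S'→S): u = (0.78108 + 0.477)/(1 + 0.78108×0.477) = 1.25808/1.37257516 = 0.91658.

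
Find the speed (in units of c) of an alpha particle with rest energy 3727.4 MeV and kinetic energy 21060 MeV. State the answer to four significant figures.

K = (γ−1)mc², so γ = 1 + 21060/3727.4 = 6.6501.
Then v/c = √(1 − γ⁻²) = √(1 − 0.0226122) = √0.9773878 = 0.9886.

0.9886c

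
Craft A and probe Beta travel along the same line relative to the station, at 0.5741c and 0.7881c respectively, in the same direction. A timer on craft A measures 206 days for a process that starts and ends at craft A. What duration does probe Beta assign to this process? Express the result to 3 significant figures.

The velocity of craft A relative to probe Beta is (0.5741 − 0.7881)c / (1 − 0.5741×0.7881) = −0.39083c; relative speed 0.39083c.
γ for this relative speed: γ = 1/√(1 − 0.152748) = 1.0864.
Craft A's interval is proper; time dilation gives Δt_B = γΔτ = 1.0864 × 206 days = 224 days.

224 days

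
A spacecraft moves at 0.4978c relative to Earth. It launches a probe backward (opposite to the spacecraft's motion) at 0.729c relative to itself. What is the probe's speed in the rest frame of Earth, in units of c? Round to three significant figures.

Relativistic velocity addition: u = (u' + v)/(1 + u'v/c²), with u' = −0.729c and v = 0.4978c.
Numerator: −0.729 + 0.4978 = −0.2312. Denominator: 1 + (−0.729)(0.4978) = 0.6371038.
u = −0.2312/0.6371038 = −0.36289, so the speed is 0.363c.

0.363c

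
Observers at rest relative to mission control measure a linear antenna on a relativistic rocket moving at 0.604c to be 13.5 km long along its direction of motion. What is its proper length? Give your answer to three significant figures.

16.9 km

γ = 1/√(1 − β²) = 1/√(1 − 0.364816) = 1/√0.635184 = 1/0.796984 = 1.2547.
Proper length: L₀ = γ·L = 1.2547 × 13.5 = 16.9 km.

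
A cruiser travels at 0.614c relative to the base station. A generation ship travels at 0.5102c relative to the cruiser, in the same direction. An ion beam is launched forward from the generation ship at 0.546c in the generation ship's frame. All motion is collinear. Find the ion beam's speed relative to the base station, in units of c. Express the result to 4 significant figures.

0.9555c

First combine the ion beam and generation ship (S''→S'): u₁ = (0.546 + 0.5102)/(1 + 0.546×0.5102) = 1.0562/1.2785692 = 0.82608.
Then combine with the cruiser (S'→S): u = (0.82608 + 0.614)/(1 + 0.82608×0.614) = 1.44008/1.50721312 = 0.95546.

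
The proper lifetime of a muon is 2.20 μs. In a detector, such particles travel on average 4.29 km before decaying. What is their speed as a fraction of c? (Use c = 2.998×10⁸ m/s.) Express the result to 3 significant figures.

0.988c

Let x = d/(cτ) = 4290 m / (2.998×10⁸ m/s × 2.200×10^-6 s) = 6.5043. Since d = βγcτ, x = βγ = β/√(1−β²).
Solving: β² = x²/(1+x²) = 42.3059/43.3059 = 0.976908, so β = 0.988.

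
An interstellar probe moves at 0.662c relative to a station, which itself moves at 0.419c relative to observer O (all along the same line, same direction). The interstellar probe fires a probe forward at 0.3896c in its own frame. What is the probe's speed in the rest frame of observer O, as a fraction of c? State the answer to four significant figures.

Compose velocities in two stages. Stage 1 (into S'): u₁ = (0.3896+0.662)/(1+0.3896×0.662) = 0.83599.
Stage 2 (into S): u = (0.83599+0.419)/(1+0.83599×0.419) = 0.92943, so the speed is 0.9294c.

0.9294c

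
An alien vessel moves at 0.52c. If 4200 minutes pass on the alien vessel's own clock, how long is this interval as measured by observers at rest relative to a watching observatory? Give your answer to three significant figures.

Lorentz factor: γ = (1 − 0.2704)^(−1/2) = 1.1707.
Time dilation: Δt = γ·Δτ = 1.1707 × 4200 = 4920 minutes.

4920 minutes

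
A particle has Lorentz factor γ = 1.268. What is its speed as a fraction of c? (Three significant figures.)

β = √(1 − 1/γ²) = √(1 − 1/1.607824) = √0.378041 = 0.615.

0.615c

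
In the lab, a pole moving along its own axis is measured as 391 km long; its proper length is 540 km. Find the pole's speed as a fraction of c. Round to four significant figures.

0.6897c

Length contraction gives γ = L₀/L = 540/391 = 1.3811.
β = √(1 − 1/γ²) = √0.475736 = 0.6897.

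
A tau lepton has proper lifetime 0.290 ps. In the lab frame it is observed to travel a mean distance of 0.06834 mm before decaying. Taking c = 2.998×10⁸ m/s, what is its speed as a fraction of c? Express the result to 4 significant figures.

Let x = d/(cτ) = 6.834×10^-5 m / (2.998×10⁸ m/s × 2.900×10^-13 s) = 0.78604. Since d = βγcτ, x = βγ = β/√(1−β²).
Solving: β² = x²/(1+x²) = 0.617859/1.617859 = 0.381899, so β = 0.6180.

0.6180c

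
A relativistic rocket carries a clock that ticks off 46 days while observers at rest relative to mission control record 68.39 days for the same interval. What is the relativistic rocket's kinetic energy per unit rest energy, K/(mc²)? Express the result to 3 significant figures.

0.487

The time-dilation ratio gives γ = 68.39/46 = 1.48674.
K/(mc²) = γ − 1 = 1.48674 − 1 = 0.487.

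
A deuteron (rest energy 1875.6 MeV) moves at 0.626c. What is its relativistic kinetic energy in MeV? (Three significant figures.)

β² = 0.391876, so γ = 1/√0.608124 = 1.28234.
Kinetic energy: K = (γ − 1)mc² = (1.28234 − 1) × 1875.6 MeV = 0.28234 × 1875.6 = 530 MeV.

530 MeV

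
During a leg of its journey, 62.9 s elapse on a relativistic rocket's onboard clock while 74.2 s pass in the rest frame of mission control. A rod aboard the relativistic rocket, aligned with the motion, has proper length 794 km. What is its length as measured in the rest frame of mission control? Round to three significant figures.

γ = Δt/Δτ = 74.2/62.9 = 1.17965.
The rod contracts by the same γ: 794 km / 1.17965 = 673 km.

673 km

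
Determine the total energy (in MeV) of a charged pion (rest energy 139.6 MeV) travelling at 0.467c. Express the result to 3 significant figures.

158 MeV

Lorentz factor: γ = (1 − 0.218089)^(−1/2) = 1.1309.
Total energy: E = γmc² = 1.1309 × 139.6 MeV = 158 MeV.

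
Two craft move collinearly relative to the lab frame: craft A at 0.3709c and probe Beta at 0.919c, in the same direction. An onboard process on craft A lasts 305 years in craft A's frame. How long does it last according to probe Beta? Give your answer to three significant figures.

549 years

Transform craft A's velocity into probe Beta's frame: (0.3709 − 0.919)/(1 − 0.3709·0.919) = −0.5481/0.6591429, so the relative speed is 0.83153c.
γ for this relative speed: γ = 1/√(1 − 0.691442) = 1.8002.
Craft A's interval is proper; time dilation gives Δt_B = γΔτ = 1.8002 × 305 years = 549 years.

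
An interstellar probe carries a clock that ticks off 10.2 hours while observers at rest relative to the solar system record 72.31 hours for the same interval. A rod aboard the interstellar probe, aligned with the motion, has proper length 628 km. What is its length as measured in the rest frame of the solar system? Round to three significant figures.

γ = Δt/Δτ = 72.31/10.2 = 7.08922.
L = L₀/γ = 628/7.08922 = 88.6 km.

88.6 km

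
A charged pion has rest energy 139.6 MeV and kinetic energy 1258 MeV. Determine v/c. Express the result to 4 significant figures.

K = (γ−1)mc², so γ = 1 + 1258/139.6 = 10.011.
Then v/c = √(1 − γ⁻²) = √(1 − 0.00997804) = √0.99002196 = 0.9950.

0.9950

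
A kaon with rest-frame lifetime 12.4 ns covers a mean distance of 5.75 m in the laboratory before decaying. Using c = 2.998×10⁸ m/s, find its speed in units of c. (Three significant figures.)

Lab distance = (lab lifetime)·v = γτ·βc, so βγ = d/(cτ) = 5.750/(2.998×10⁸ × 1.240×10^-8) = 1.5467.
With βγ = 1.5467: γ² = 1 + (βγ)² = 3.39228, and β = (βγ)/γ = 1.5467/1.84181 = 0.840.

0.840c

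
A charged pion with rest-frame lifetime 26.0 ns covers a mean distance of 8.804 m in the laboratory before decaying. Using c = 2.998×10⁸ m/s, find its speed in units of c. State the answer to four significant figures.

d = βγcτ ⇒ βγ = d/(cτ) = 8.804 m / (7.7948 m) = 1.1295.
β = (βγ)/√(1+(βγ)²) = 1.1295/√2.27577 = 0.7487.

0.7487c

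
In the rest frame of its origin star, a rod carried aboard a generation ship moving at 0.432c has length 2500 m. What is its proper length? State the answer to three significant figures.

β² = 0.186624, so γ = 1/√0.813376 = 1.1088.
Proper length: L₀ = γ·L = 1.1088 × 2500 = 2770 m.

2770 m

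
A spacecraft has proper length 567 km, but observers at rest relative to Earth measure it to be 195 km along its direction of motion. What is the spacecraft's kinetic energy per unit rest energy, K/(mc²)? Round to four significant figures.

1.908

From L = L₀/γ: γ = 567/195 = 2.90769.
Since K = (γ−1)mc², K/(mc²) = 2.90769 − 1 = 1.908.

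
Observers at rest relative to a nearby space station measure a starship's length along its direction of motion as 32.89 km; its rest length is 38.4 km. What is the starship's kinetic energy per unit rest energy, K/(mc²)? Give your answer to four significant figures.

0.1675

γ = L₀/L = 38.4/32.89 = 1.16753.
K/(mc²) = γ − 1 = 1.16753 − 1 = 0.1675.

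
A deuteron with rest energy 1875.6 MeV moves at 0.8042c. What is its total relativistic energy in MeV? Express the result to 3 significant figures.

3160 MeV

γ = 1/√(1 − β²) = 1/√(1 − 0.64673764) = 1/√0.35326236 = 1/0.594359 = 1.6825.
Total energy: E = γmc² = 1.6825 × 1875.6 MeV = 3160 MeV.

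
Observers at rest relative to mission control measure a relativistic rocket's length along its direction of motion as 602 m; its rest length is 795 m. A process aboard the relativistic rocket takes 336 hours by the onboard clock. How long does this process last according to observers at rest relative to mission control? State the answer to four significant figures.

From L = L₀/γ: γ = 795/602 = 1.3206.
Δt = γΔτ = 1.3206 × 336 = 443.7 hours.

443.7 hours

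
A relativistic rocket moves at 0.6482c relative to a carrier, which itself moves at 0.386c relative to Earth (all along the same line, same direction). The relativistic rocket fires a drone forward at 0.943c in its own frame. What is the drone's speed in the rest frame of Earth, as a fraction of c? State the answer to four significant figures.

0.9945c

First combine the drone and relativistic rocket (S''→S'): u₁ = (0.943 + 0.6482)/(1 + 0.943×0.6482) = 1.5912/1.6112526 = 0.98755.
Then combine with the carrier (S'→S): u = (0.98755 + 0.386)/(1 + 0.98755×0.386) = 1.37355/1.3811943 = 0.99447.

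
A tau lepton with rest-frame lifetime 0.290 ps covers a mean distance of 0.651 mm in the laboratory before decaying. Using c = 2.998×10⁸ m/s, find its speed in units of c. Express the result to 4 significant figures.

0.9912c

Lab distance = (lab lifetime)·v = γτ·βc, so βγ = d/(cτ) = 6.510×10^-4/(2.998×10⁸ × 2.900×10^-13) = 7.4878.
With βγ = 7.4878: γ² = 1 + (βγ)² = 57.0671, and β = (βγ)/γ = 7.4878/7.55428 = 0.9912.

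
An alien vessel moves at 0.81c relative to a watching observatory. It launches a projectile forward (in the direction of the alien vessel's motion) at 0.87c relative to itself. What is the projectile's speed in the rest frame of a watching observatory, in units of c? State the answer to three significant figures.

In units of c, u = (u' + v)/(1 + u'v) with u' = 0.87 and v = 0.81.
Numerator: 0.87 + 0.81 = 1.68. Denominator: 1 + (0.87)(0.81) = 1.7047.
u = 1.68/1.7047 = 0.98551, so the speed is 0.986c.

0.986c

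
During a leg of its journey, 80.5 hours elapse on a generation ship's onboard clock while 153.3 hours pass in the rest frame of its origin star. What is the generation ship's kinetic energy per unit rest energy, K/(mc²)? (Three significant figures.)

The time-dilation ratio gives γ = 153.3/80.5 = 1.90435.
Since K = (γ−1)mc², K/(mc²) = 1.90435 − 1 = 0.904.

0.904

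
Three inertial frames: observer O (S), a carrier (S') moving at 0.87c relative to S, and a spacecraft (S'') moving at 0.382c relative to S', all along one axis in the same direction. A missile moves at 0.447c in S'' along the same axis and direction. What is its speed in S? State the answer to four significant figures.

0.9765c

First combine the missile and spacecraft (S''→S'): u₁ = (0.447 + 0.382)/(1 + 0.447×0.382) = 0.829/1.170754 = 0.70809.
Then combine with the carrier (S'→S): u = (0.70809 + 0.87)/(1 + 0.70809×0.87) = 1.57809/1.6160383 = 0.97652.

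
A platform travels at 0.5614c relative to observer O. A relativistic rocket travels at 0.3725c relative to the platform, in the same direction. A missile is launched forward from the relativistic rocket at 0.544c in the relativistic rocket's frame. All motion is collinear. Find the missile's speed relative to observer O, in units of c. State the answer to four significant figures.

Apply u = (u'+v)/(1+u'v) twice. Missile in the platform frame: (0.544+0.3725)/(1+0.544·0.3725) = 0.9165/1.20264 = 0.76207c.
That velocity, transformed to the rest frame of observer O: (0.76207+0.5614)/(1+0.76207·0.5614) = 1.32347/1.427826098 = 0.92691c.

0.9269c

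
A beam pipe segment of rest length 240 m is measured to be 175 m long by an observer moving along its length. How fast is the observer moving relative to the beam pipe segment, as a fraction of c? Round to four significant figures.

Length contraction gives γ = L₀/L = 240/175 = 1.3714.
β = √(1 − 1/γ²) = √0.468294 = 0.6843.

0.6843c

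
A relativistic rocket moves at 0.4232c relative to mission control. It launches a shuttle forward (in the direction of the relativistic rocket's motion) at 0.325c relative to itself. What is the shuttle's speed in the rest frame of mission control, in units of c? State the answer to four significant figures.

0.6577c

In units of c, u = (u' + v)/(1 + u'v) with u' = 0.325 and v = 0.4232.
Numerator: 0.325 + 0.4232 = 0.7482. Denominator: 1 + (0.325)(0.4232) = 1.13754.
u = 0.7482/1.13754 = 0.65774, so the speed is 0.6577c.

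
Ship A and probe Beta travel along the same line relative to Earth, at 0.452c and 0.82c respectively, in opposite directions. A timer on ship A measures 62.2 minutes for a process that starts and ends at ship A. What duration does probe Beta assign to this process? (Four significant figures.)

167.0 minutes

Transform ship A's velocity into probe Beta's frame: (0.452 + 0.82)/(1 + 0.452·0.82) = 1.272/1.37064, so the relative speed is 0.92803c.
At |u| = 0.92803c, γ = (1 − 0.86124)^(−1/2) = 2.6845.
Ship A's interval is proper; time dilation gives Δt_B = γΔτ = 2.6845 × 62.2 minutes = 167.0 minutes.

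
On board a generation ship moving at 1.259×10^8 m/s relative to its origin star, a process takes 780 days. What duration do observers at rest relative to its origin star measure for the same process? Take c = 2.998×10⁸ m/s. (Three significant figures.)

859 days

β = v/c = (1.259×10^8 m/s)/(2.998×10⁸ m/s) = 0.419947.
With β = 0.419947, γ = 1/√(1 − 0.419947²) = 1/√0.8236445 = 1.1019.
The onboard clock measures proper time, so the interval in the rest frame of its origin star is dilated: Δt = γ·Δτ = 1.1019 × 780 days = 859 days.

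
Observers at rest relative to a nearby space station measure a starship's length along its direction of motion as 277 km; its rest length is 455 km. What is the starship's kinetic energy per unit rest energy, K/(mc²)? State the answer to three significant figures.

0.643

From L = L₀/γ: γ = 455/277 = 1.6426.
K/(mc²) = γ − 1 = 1.6426 − 1 = 0.643.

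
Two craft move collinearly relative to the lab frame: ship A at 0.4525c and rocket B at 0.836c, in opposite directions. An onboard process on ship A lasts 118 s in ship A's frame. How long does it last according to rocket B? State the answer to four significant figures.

Transform ship A's velocity into rocket B's frame: (0.4525 + 0.836)/(1 + 0.4525·0.836) = 1.2885/1.37829, so the relative speed is 0.93485c.
γ for this relative speed: γ = 1/√(1 − 0.873945) = 2.8166.
The clock on ship A records proper time, so rocket B measures Δt = γΔτ = 2.8166 × 118 = 332.4 s.

332.4 s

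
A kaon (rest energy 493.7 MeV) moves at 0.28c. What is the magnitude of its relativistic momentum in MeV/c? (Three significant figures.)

Lorentz factor: γ = (1 − 0.0784)^(−1/2) = 1.0417.
Momentum: p = γβ·mc = 1.0417 × 0.28 × 493.7 MeV/c = 144 MeV/c.

144 MeV/c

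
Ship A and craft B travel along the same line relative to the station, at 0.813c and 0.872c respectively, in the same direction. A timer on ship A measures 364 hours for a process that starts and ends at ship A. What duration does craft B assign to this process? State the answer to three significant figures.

372 hours

Speed of ship A in craft B's frame: u = (v_A − v_B)/(1 − v_A v_B/c²) = (0.813 − 0.872)/(1 − 0.813×0.872) = −0.059/0.291064 = −0.2027; |u| = 0.2027c.
At |u| = 0.2027c, γ = (1 − 0.0410873)^(−1/2) = 1.0212.
Ship A's interval is proper; time dilation gives Δt_B = γΔτ = 1.0212 × 364 hours = 372 hours.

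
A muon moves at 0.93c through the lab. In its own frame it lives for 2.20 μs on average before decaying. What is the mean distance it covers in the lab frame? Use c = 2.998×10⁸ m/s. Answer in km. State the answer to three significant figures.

1.67 km

γ = 1/√(1 − β²) = 1/√(1 − 0.8649) = 1/√0.1351 = 1/0.36756 = 2.7206.
Lab-frame lifetime: Δt = γτ = 2.7206 × 2.20 μs = 5.9853 μs.
Distance: d = vΔt = 0.93 × 2.998×10⁸ m/s × 5.9853×10^-6 s = 1670 m = 1.67 km.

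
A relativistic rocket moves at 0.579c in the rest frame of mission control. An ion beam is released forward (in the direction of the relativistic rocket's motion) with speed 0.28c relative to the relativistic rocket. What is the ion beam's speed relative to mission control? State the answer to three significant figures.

0.739c

In units of c, u = (u' + v)/(1 + u'v) with u' = 0.28 and v = 0.579.
Numerator: 0.28 + 0.579 = 0.859. Denominator: 1 + (0.28)(0.579) = 1.16212.
u = 0.859/1.16212 = 0.73917, so the speed is 0.739c.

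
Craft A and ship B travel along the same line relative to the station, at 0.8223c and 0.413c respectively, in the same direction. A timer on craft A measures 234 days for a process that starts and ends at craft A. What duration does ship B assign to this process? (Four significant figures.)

Transform craft A's velocity into ship B's frame: (0.8223 − 0.413)/(1 − 0.8223·0.413) = 0.4093/0.6603901, so the relative speed is 0.61979c.
At |u| = 0.61979c, γ = (1 − 0.38414)^(−1/2) = 1.2743.
The clock on craft A records proper time, so ship B measures Δt = γΔτ = 1.2743 × 234 = 298.2 days.

298.2 days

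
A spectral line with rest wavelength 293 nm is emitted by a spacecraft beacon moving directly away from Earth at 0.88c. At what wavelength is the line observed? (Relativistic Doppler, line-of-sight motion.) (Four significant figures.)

Relativistic Doppler for wavelength: λ_obs = λ_src · √((1+β)/(1−β)).
With β = 0.88: factor = √(1.88/0.12) = 3.9581.
λ_obs = 293 × 3.9581 = 1160 nm.

1160 nm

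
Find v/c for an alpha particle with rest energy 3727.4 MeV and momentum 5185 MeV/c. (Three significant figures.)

βγ = pc/(mc²) = 5185/3727.4 = 1.3911.
Since γ² = 1 + (βγ)² = 2.93516, γ = √2.93516 = 1.71323, and β = (βγ)/γ = 1.3911/1.71323 = 0.812.

0.812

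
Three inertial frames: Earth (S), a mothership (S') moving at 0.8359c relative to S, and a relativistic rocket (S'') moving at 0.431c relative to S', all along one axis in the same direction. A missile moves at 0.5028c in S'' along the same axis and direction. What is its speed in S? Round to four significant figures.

First combine the missile and relativistic rocket (S''→S'): u₁ = (0.5028 + 0.431)/(1 + 0.5028×0.431) = 0.9338/1.2167068 = 0.76748.
Then combine with the mothership (S'→S): u = (0.76748 + 0.8359)/(1 + 0.76748×0.8359) = 1.60338/1.641536532 = 0.97676.

0.9768c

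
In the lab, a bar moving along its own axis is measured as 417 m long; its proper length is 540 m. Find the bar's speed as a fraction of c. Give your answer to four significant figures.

Length contraction gives γ = L₀/L = 540/417 = 1.295.
β = √(1 − 1/γ²) = √0.403706 = 0.6354.

0.6354c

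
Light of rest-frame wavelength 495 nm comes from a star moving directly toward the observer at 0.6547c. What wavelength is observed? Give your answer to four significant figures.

Relativistic Doppler for wavelength: λ_obs = λ_src · √((1−β)/(1+β)).
With β = 0.6547: factor = √(0.3453/1.6547) = 0.45681.
λ_obs = 495 × 0.45681 = 226.1 nm.

226.1 nm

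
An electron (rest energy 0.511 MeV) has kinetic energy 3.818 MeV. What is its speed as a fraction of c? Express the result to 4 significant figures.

γ = 1 + K/(mc²) = 1 + 3.818/0.511 = 8.4716.
β = √(1 − 1/γ²) = √(1 − 0.0139338) = √0.9860662 = 0.9930.

0.9930c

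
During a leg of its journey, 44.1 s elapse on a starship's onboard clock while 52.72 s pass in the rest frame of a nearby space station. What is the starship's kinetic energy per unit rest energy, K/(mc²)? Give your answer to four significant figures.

From Δt = γΔτ: γ = 52.72/44.1 = 1.19546.
K/(mc²) = γ − 1 = 1.19546 − 1 = 0.1955.

0.1955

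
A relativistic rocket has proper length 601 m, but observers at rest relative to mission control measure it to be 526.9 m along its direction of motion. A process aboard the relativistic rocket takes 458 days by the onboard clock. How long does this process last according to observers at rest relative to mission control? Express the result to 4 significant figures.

Length contraction gives γ = L₀/L = 601/526.9 = 1.14063.
Δt = γΔτ = 1.14063 × 458 = 522.4 days.

522.4 days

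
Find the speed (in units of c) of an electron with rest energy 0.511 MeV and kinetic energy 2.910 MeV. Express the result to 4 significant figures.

0.9888c

K = (γ−1)mc², so γ = 1 + 2.910/0.511 = 6.6947.
Then v/c = √(1 − γ⁻²) = √(1 − 0.022312) = √0.977688 = 0.9888.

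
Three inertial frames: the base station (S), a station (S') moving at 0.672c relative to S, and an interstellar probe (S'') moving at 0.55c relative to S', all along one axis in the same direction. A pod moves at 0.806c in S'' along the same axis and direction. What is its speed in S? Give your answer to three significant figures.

0.988c

First combine the pod and interstellar probe (S''→S'): u₁ = (0.806 + 0.55)/(1 + 0.806×0.55) = 1.356/1.4433 = 0.93951.
Then combine with the station (S'→S): u = (0.93951 + 0.672)/(1 + 0.93951×0.672) = 1.61151/1.63135072 = 0.98784.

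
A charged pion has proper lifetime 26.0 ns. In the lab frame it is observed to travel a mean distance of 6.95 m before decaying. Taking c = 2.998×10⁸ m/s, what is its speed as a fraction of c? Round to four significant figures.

0.6655c

d = βγcτ ⇒ βγ = d/(cτ) = 6.950 m / (7.7948 m) = 0.89162.
β = (βγ)/√(1+(βγ)²) = 0.89162/√1.794986 = 0.6655.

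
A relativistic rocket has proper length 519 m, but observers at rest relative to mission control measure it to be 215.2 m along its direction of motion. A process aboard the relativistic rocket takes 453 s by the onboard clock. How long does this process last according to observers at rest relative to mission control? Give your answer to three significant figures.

From L = L₀/γ: γ = 519/215.2 = 2.41171.
Δt = γΔτ = 2.41171 × 453 = 1090 s.

1090 s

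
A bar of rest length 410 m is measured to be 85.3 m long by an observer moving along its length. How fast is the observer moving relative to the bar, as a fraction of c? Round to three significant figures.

0.978c

Length contraction gives γ = L₀/L = 410/85.3 = 4.8066.
β = √(1 − 1/γ²) = √0.956716 = 0.978.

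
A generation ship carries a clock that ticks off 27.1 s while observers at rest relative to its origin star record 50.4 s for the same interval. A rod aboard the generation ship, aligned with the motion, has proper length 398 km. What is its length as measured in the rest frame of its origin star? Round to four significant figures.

214.0 km

From Δt = γΔτ: γ = 50.4/27.1 = 1.85978.
L = L₀/γ = 398/1.85978 = 214.0 km.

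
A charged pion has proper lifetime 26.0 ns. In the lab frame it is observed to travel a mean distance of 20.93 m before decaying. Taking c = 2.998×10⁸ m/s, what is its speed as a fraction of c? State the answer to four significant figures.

Lab distance = (lab lifetime)·v = γτ·βc, so βγ = d/(cτ) = 20.93/(2.998×10⁸ × 2.600×10^-8) = 2.6851.
With βγ = 2.6851: γ² = 1 + (βγ)² = 8.20976, and β = (βγ)/γ = 2.6851/2.86527 = 0.9371.

0.9371c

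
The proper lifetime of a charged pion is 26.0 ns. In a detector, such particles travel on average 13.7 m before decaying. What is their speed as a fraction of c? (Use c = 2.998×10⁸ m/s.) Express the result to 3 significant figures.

d = βγcτ ⇒ βγ = d/(cτ) = 13.70 m / (7.7948 m) = 1.7576.
β = (βγ)/√(1+(βγ)²) = 1.7576/√4.08916 = 0.869.

0.869c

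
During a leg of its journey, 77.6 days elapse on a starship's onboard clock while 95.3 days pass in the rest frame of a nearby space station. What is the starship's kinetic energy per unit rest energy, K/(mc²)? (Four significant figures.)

γ = Δt/Δτ = 95.3/77.6 = 1.22809.
Since K = (γ−1)mc², K/(mc²) = 1.22809 − 1 = 0.2281.

0.2281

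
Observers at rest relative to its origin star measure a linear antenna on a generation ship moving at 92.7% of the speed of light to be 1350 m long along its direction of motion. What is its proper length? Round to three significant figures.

β² = 0.859329, so γ = 1/√0.140671 = 2.6662.
Proper length: L₀ = γ·L = 2.6662 × 1350 = 3600 m.

3600 m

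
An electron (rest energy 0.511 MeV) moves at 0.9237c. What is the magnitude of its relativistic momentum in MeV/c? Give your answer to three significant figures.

β² = 0.85322169, so γ = 1/√0.14677831 = 2.6102.
Momentum: p = γβ·mc = 2.6102 × 0.9237 × 0.511 MeV/c = 1.23 MeV/c.

1.23 MeV/c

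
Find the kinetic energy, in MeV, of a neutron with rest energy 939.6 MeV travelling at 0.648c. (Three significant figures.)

β² = 0.419904, so γ = 1/√0.580096 = 1.31296.
Kinetic energy: K = (γ − 1)mc² = (1.31296 − 1) × 939.6 MeV = 0.31296 × 939.6 = 294 MeV.

294 MeV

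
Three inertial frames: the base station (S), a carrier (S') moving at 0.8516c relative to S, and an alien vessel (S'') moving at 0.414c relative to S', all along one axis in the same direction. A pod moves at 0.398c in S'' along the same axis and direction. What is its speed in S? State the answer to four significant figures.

0.9718c

Compose velocities in two stages. Stage 1 (into S'): u₁ = (0.398+0.414)/(1+0.398×0.414) = 0.69713.
Stage 2 (into S): u = (0.69713+0.8516)/(1+0.69713×0.8516) = 0.9718, so the speed is 0.9718c.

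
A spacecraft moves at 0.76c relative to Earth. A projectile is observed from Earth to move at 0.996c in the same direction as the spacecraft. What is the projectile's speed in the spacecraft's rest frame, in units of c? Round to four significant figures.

0.9710c

Transform to the spacecraft's frame: u' = (u − v)/(1 − uv/c²).
u' = (0.996 − 0.76)/(1 − 0.996×0.76) = 0.236/0.24304 = 0.97103.
Speed in the spacecraft's frame: 0.9710c (in the same direction).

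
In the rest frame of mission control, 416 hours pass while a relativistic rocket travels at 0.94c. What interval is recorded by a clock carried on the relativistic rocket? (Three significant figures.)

142 hours

γ = 1/√(1 − β²) = 1/√(1 − 0.8836) = 1/√0.1164 = 1/0.341174 = 2.9311.
The moving clock records proper time: Δτ = Δt/γ = 416/2.9311 = 142 hours.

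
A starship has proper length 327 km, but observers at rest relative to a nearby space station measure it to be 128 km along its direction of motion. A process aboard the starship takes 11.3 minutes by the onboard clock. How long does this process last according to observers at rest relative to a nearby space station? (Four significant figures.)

From L = L₀/γ: γ = 327/128 = 2.55469.
The same γ dilates the second interval: 2.55469 × 11.3 minutes = 28.87 minutes.

28.87 minutes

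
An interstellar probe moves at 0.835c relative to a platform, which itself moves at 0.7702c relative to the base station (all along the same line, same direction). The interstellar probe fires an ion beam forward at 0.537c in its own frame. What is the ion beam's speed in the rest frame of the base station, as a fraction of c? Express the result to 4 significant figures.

First combine the ion beam and interstellar probe (S''→S'): u₁ = (0.537 + 0.835)/(1 + 0.537×0.835) = 1.372/1.448395 = 0.94726.
Then combine with the platform (S'→S): u = (0.94726 + 0.7702)/(1 + 0.94726×0.7702) = 1.71746/1.729579652 = 0.99299.

0.9930c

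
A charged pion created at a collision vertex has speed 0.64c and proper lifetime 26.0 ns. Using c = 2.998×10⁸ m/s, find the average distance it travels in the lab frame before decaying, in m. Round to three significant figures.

With β = 0.64, γ = 1/√(1 − 0.64²) = 1/√0.5904 = 1.3014.
Lab-frame lifetime: Δt = γτ = 1.3014 × 26.0 ns = 33.836 ns.
Distance: d = vΔt = 0.64 × 2.998×10⁸ m/s × 3.3836×10^-8 s = 6.49 m.

6.49 m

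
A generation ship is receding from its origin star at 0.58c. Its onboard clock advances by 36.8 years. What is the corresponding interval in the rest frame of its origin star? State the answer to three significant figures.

With β = 0.58, γ = 1/√(1 − 0.58²) = 1/√0.6636 = 1.2276.
Time dilation: Δt = γ·Δτ = 1.2276 × 36.8 = 45.2 years.

45.2 years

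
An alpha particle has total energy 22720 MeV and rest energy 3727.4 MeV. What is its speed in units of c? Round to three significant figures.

0.986c

γ = E/(mc²) = 22720/3727.4 = 6.0954.
β = √(1 − 1/γ²) = √(1 − 0.0269151) = √0.9730849 = 0.986.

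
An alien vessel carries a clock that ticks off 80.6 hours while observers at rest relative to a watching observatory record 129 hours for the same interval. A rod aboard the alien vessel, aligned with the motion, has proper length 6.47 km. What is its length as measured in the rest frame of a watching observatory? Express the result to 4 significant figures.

4.042 km

From Δt = γΔτ: γ = 129/80.6 = 1.6005.
The rod contracts by the same γ: 6.47 km / 1.6005 = 4.042 km.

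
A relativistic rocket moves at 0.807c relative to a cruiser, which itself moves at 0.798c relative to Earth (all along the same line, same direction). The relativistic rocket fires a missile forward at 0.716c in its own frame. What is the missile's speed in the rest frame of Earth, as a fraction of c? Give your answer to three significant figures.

0.996c

Compose velocities in two stages. Stage 1 (into S'): u₁ = (0.716+0.807)/(1+0.716×0.807) = 0.96526.
Stage 2 (into S): u = (0.96526+0.798)/(1+0.96526×0.798) = 0.99604, so the speed is 0.996c.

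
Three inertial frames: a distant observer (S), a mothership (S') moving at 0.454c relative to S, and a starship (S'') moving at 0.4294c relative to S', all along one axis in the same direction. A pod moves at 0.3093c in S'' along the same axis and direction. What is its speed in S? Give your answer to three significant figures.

0.853c

First combine the pod and starship (S''→S'): u₁ = (0.3093 + 0.4294)/(1 + 0.3093×0.4294) = 0.7387/1.13281342 = 0.65209.
Then combine with the mothership (S'→S): u = (0.65209 + 0.454)/(1 + 0.65209×0.454) = 1.10609/1.29604886 = 0.85343.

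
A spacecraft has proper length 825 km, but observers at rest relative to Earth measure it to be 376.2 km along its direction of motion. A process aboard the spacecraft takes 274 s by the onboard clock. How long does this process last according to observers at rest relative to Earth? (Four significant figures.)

From L = L₀/γ: γ = 825/376.2 = 2.19298.
The same γ dilates the second interval: 2.19298 × 274 s = 600.9 s.

600.9 s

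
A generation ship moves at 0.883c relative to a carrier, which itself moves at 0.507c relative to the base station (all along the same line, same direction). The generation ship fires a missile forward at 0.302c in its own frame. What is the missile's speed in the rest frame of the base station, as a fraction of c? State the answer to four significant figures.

0.9784c

Compose velocities in two stages. Stage 1 (into S'): u₁ = (0.302+0.883)/(1+0.302×0.883) = 0.93553.
Stage 2 (into S): u = (0.93553+0.507)/(1+0.93553×0.507) = 0.97844, so the speed is 0.9784c.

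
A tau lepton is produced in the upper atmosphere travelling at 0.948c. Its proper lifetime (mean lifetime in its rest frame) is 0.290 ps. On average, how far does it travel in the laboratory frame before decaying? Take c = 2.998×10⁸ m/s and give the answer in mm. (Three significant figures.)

0.259 mm

β² = 0.898704, so γ = 1/√0.101296 = 3.142.
Lab-frame lifetime: Δt = γτ = 3.142 × 0.290 ps = 0.91118 ps.
Distance: d = vΔt = 0.948 × 2.998×10⁸ m/s × 9.1118×10^-13 s = 2.59×10^-4 m = 0.259 mm.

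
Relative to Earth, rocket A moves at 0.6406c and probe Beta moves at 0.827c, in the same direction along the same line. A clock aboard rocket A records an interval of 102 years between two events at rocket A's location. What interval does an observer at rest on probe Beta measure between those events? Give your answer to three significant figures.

111 years

Transform rocket A's velocity into probe Beta's frame: (0.6406 − 0.827)/(1 − 0.6406·0.827) = −0.1864/0.4702238, so the relative speed is 0.39641c.
γ for this relative speed: γ = 1/√(1 − 0.157141) = 1.0892.
Rocket A's interval is proper; time dilation gives Δt_B = γΔτ = 1.0892 × 102 years = 111 years.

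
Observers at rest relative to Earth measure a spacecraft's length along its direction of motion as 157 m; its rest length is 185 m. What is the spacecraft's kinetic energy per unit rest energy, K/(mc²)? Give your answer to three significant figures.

0.178

From L = L₀/γ: γ = 185/157 = 1.17834.
K/(mc²) = γ − 1 = 1.17834 − 1 = 0.178.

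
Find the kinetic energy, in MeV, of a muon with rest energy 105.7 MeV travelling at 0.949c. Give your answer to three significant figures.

230 MeV

With β = 0.949, γ = 1/√(1 − 0.949²) = 1/√0.099399 = 3.1718.
Kinetic energy: K = (γ − 1)mc² = (3.1718 − 1) × 105.7 MeV = 2.1718 × 105.7 = 230 MeV.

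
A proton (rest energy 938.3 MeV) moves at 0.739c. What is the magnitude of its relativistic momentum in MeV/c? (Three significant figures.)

1030 MeV/c

With β = 0.739, γ = 1/√(1 − 0.739²) = 1/√0.453879 = 1.4843.
Momentum: p = γβ·mc = 1.4843 × 0.739 × 938.3 MeV/c = 1030 MeV/c.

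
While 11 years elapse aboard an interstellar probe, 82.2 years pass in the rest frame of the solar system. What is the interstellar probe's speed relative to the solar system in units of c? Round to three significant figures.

γ = Δt/Δτ = 82.2/11 = 7.4727.
β = √(1 − 1/γ²) = √(1 − 0.0179079) = √0.9820921 = 0.991.

0.991c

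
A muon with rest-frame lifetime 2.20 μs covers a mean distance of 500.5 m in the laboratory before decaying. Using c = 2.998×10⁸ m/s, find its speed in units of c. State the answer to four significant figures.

0.6045c

Lab distance = (lab lifetime)·v = γτ·βc, so βγ = d/(cτ) = 500.5/(2.998×10⁸ × 2.200×10^-6) = 0.75884.
With βγ = 0.75884: γ² = 1 + (βγ)² = 1.575838, and β = (βγ)/γ = 0.75884/1.25532 = 0.6045.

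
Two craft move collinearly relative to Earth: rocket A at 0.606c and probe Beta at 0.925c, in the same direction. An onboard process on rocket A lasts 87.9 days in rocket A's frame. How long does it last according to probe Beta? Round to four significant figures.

Transform rocket A's velocity into probe Beta's frame: (0.606 − 0.925)/(1 − 0.606·0.925) = −0.319/0.43945, so the relative speed is 0.72591c.
At |u| = 0.72591c, γ = (1 − 0.526945)^(−1/2) = 1.4539.
Rocket A's interval is proper; time dilation gives Δt_B = γΔτ = 1.4539 × 87.9 days = 127.8 days.

127.8 days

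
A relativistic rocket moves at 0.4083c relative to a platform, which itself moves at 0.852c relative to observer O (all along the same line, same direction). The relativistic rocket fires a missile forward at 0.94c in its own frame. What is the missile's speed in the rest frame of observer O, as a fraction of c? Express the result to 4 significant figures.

0.9979c

First combine the missile and relativistic rocket (S''→S'): u₁ = (0.94 + 0.4083)/(1 + 0.94×0.4083) = 1.3483/1.383802 = 0.97434.
Then combine with the platform (S'→S): u = (0.97434 + 0.852)/(1 + 0.97434×0.852) = 1.82634/1.83013768 = 0.99792.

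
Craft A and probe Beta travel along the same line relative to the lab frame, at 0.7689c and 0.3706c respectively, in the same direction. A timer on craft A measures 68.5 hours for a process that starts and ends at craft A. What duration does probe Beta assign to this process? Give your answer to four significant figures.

The velocity of craft A relative to probe Beta is (0.7689 − 0.3706)c / (1 − 0.7689×0.3706) = 0.55703c; relative speed 0.55703c.
At |u| = 0.55703c, γ = (1 − 0.310282)^(−1/2) = 1.2041.
Craft A's interval is proper; time dilation gives Δt_B = γΔτ = 1.2041 × 68.5 hours = 82.48 hours.

82.48 hours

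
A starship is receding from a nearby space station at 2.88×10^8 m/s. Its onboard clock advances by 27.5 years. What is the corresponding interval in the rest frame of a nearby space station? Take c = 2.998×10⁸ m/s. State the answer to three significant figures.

99.0 years

β = v/c = (2.88×10^8 m/s)/(2.998×10⁸ m/s) = 0.96064.
With β = 0.96064, γ = 1/√(1 − 0.96064²) = 1/√0.0771707904 = 3.5998.
Time dilation: Δt = γ·Δτ = 3.5998 × 27.5 = 99.0 years.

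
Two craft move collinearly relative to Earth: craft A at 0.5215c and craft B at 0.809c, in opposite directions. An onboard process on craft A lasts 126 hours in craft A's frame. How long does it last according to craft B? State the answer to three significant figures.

The velocity of craft A relative to craft B is (0.5215 + 0.809)c / (1 + 0.5215×0.809) = 0.93572c; relative speed 0.93572c.
At |u| = 0.93572c, γ = (1 − 0.875572)^(−1/2) = 2.8349.
The clock on craft A records proper time, so craft B measures Δt = γΔτ = 2.8349 × 126 = 357 hours.

357 hours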